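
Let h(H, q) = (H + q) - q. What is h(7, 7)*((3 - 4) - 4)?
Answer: -35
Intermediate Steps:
h(H, q) = H
h(7, 7)*((3 - 4) - 4) = 7*((3 - 4) - 4) = 7*(-1 - 4) = 7*(-5) = -35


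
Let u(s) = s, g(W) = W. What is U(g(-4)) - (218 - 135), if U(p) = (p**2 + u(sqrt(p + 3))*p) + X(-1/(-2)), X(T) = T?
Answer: -133/2 - 4*I ≈ -66.5 - 4.0*I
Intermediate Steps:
U(p) = 1/2 + p**2 + p*sqrt(3 + p) (U(p) = (p**2 + sqrt(p + 3)*p) - 1/(-2) = (p**2 + sqrt(3 + p)*p) - 1*(-1/2) = (p**2 + p*sqrt(3 + p)) + 1/2 = 1/2 + p**2 + p*sqrt(3 + p))
U(g(-4)) - (218 - 135) = (1/2 + (-4)**2 - 4*sqrt(3 - 4)) - (218 - 135) = (1/2 + 16 - 4*I) - 1*83 = (1/2 + 16 - 4*I) - 83 = (33/2 - 4*I) - 83 = -133/2 - 4*I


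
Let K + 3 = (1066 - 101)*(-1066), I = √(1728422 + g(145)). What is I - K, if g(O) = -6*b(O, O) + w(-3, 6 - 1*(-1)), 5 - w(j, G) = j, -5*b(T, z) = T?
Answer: 1028693 + 2*√432151 ≈ 1.0300e+6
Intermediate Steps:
b(T, z) = -T/5
w(j, G) = 5 - j
g(O) = 8 + 6*O/5 (g(O) = -(-6)*O/5 + (5 - 1*(-3)) = 6*O/5 + (5 + 3) = 6*O/5 + 8 = 8 + 6*O/5)
I = 2*√432151 (I = √(1728422 + (8 + (6/5)*145)) = √(1728422 + (8 + 174)) = √(1728422 + 182) = √1728604 = 2*√432151 ≈ 1314.8)
K = -1028693 (K = -3 + (1066 - 101)*(-1066) = -3 + 965*(-1066) = -3 - 1028690 = -1028693)
I - K = 2*√432151 - 1*(-1028693) = 2*√432151 + 1028693 = 1028693 + 2*√432151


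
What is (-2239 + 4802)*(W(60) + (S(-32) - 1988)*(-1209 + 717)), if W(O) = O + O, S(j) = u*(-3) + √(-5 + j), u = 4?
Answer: 2522299560 - 1260996*I*√37 ≈ 2.5223e+9 - 7.6703e+6*I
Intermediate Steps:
S(j) = -12 + √(-5 + j) (S(j) = 4*(-3) + √(-5 + j) = -12 + √(-5 + j))
W(O) = 2*O
(-2239 + 4802)*(W(60) + (S(-32) - 1988)*(-1209 + 717)) = (-2239 + 4802)*(2*60 + ((-12 + √(-5 - 32)) - 1988)*(-1209 + 717)) = 2563*(120 + ((-12 + √(-37)) - 1988)*(-492)) = 2563*(120 + ((-12 + I*√37) - 1988)*(-492)) = 2563*(120 + (-2000 + I*√37)*(-492)) = 2563*(120 + (984000 - 492*I*√37)) = 2563*(984120 - 492*I*√37) = 2522299560 - 1260996*I*√37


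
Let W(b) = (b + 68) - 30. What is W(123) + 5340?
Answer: 5501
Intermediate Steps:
W(b) = 38 + b (W(b) = (68 + b) - 30 = 38 + b)
W(123) + 5340 = (38 + 123) + 5340 = 161 + 5340 = 5501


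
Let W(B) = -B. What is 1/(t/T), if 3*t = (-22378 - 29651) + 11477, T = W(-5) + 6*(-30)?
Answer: 525/40552 ≈ 0.012946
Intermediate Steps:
T = -175 (T = -1*(-5) + 6*(-30) = 5 - 180 = -175)
t = -40552/3 (t = ((-22378 - 29651) + 11477)/3 = (-52029 + 11477)/3 = (⅓)*(-40552) = -40552/3 ≈ -13517.)
1/(t/T) = 1/(-40552/3/(-175)) = 1/(-40552/3*(-1/175)) = 1/(40552/525) = 525/40552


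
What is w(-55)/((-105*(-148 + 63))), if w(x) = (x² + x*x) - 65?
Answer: 57/85 ≈ 0.67059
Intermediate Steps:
w(x) = -65 + 2*x² (w(x) = (x² + x²) - 65 = 2*x² - 65 = -65 + 2*x²)
w(-55)/((-105*(-148 + 63))) = (-65 + 2*(-55)²)/((-105*(-148 + 63))) = (-65 + 2*3025)/((-105*(-85))) = (-65 + 6050)/8925 = 5985*(1/8925) = 57/85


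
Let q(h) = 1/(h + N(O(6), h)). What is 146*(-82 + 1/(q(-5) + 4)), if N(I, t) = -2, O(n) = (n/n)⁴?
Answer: -322222/27 ≈ -11934.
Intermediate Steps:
O(n) = 1 (O(n) = 1⁴ = 1)
q(h) = 1/(-2 + h) (q(h) = 1/(h - 2) = 1/(-2 + h))
146*(-82 + 1/(q(-5) + 4)) = 146*(-82 + 1/(1/(-2 - 5) + 4)) = 146*(-82 + 1/(1/(-7) + 4)) = 146*(-82 + 1/(-⅐ + 4)) = 146*(-82 + 1/(27/7)) = 146*(-82 + 7/27) = 146*(-2207/27) = -322222/27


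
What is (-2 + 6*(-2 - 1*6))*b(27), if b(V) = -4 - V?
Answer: 1550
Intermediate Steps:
(-2 + 6*(-2 - 1*6))*b(27) = (-2 + 6*(-2 - 1*6))*(-4 - 1*27) = (-2 + 6*(-2 - 6))*(-4 - 27) = (-2 + 6*(-8))*(-31) = (-2 - 48)*(-31) = -50*(-31) = 1550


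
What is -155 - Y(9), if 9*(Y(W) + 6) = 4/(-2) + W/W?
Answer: -1340/9 ≈ -148.89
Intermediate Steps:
Y(W) = -55/9 (Y(W) = -6 + (4/(-2) + W/W)/9 = -6 + (4*(-1/2) + 1)/9 = -6 + (-2 + 1)/9 = -6 + (1/9)*(-1) = -6 - 1/9 = -55/9)
-155 - Y(9) = -155 - 1*(-55/9) = -155 + 55/9 = -1340/9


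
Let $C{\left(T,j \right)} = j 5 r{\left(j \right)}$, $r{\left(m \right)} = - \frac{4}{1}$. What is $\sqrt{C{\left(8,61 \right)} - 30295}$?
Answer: $i \sqrt{31515} \approx 177.52 i$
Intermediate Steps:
$r{\left(m \right)} = -4$ ($r{\left(m \right)} = \left(-4\right) 1 = -4$)
$C{\left(T,j \right)} = - 20 j$ ($C{\left(T,j \right)} = j 5 \left(-4\right) = 5 j \left(-4\right) = - 20 j$)
$\sqrt{C{\left(8,61 \right)} - 30295} = \sqrt{\left(-20\right) 61 - 30295} = \sqrt{-1220 - 30295} = \sqrt{-31515} = i \sqrt{31515}$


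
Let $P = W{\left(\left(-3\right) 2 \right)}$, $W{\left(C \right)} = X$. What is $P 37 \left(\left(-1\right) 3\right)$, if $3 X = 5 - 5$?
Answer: $0$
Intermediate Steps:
$X = 0$ ($X = \frac{5 - 5}{3} = \frac{1}{3} \cdot 0 = 0$)
$W{\left(C \right)} = 0$
$P = 0$
$P 37 \left(\left(-1\right) 3\right) = 0 \cdot 37 \left(\left(-1\right) 3\right) = 0 \left(-3\right) = 0$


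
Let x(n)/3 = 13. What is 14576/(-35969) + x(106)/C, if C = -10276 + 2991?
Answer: -107588951/262034165 ≈ -0.41059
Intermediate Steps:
x(n) = 39 (x(n) = 3*13 = 39)
C = -7285
14576/(-35969) + x(106)/C = 14576/(-35969) + 39/(-7285) = 14576*(-1/35969) + 39*(-1/7285) = -14576/35969 - 39/7285 = -107588951/262034165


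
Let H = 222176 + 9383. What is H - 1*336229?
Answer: -104670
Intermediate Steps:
H = 231559
H - 1*336229 = 231559 - 1*336229 = 231559 - 336229 = -104670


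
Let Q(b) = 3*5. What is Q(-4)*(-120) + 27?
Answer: -1773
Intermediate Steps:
Q(b) = 15
Q(-4)*(-120) + 27 = 15*(-120) + 27 = -1800 + 27 = -1773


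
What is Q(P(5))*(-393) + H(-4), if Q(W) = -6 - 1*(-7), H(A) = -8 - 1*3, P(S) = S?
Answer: -404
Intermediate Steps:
H(A) = -11 (H(A) = -8 - 3 = -11)
Q(W) = 1 (Q(W) = -6 + 7 = 1)
Q(P(5))*(-393) + H(-4) = 1*(-393) - 11 = -393 - 11 = -404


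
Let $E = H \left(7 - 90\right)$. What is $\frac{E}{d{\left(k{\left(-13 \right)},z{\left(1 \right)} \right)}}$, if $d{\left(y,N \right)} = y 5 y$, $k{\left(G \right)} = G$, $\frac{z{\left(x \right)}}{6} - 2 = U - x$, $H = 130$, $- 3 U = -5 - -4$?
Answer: $- \frac{166}{13} \approx -12.769$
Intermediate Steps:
$U = \frac{1}{3}$ ($U = - \frac{-5 - -4}{3} = - \frac{-5 + 4}{3} = \left(- \frac{1}{3}\right) \left(-1\right) = \frac{1}{3} \approx 0.33333$)
$z{\left(x \right)} = 14 - 6 x$ ($z{\left(x \right)} = 12 + 6 \left(\frac{1}{3} - x\right) = 12 - \left(-2 + 6 x\right) = 14 - 6 x$)
$E = -10790$ ($E = 130 \left(7 - 90\right) = 130 \left(-83\right) = -10790$)
$d{\left(y,N \right)} = 5 y^{2}$ ($d{\left(y,N \right)} = 5 y y = 5 y^{2}$)
$\frac{E}{d{\left(k{\left(-13 \right)},z{\left(1 \right)} \right)}} = - \frac{10790}{5 \left(-13\right)^{2}} = - \frac{10790}{5 \cdot 169} = - \frac{10790}{845} = \left(-10790\right) \frac{1}{845} = - \frac{166}{13}$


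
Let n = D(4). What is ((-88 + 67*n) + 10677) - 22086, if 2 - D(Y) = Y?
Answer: -11631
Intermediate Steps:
D(Y) = 2 - Y
n = -2 (n = 2 - 1*4 = 2 - 4 = -2)
((-88 + 67*n) + 10677) - 22086 = ((-88 + 67*(-2)) + 10677) - 22086 = ((-88 - 134) + 10677) - 22086 = (-222 + 10677) - 22086 = 10455 - 22086 = -11631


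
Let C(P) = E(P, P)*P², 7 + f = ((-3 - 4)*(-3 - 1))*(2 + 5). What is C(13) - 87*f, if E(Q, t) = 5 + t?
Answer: -13401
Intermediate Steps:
f = 189 (f = -7 + ((-3 - 4)*(-3 - 1))*(2 + 5) = -7 - 7*(-4)*7 = -7 + 28*7 = -7 + 196 = 189)
C(P) = P²*(5 + P) (C(P) = (5 + P)*P² = P²*(5 + P))
C(13) - 87*f = 13²*(5 + 13) - 87*189 = 169*18 - 16443 = 3042 - 16443 = -13401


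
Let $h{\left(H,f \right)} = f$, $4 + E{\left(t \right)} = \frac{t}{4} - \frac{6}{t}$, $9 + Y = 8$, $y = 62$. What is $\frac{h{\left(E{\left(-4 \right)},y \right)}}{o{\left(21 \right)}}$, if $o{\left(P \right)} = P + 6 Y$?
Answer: $\frac{62}{15} \approx 4.1333$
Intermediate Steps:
$Y = -1$ ($Y = -9 + 8 = -1$)
$E{\left(t \right)} = -4 - \frac{6}{t} + \frac{t}{4}$ ($E{\left(t \right)} = -4 + \left(\frac{t}{4} - \frac{6}{t}\right) = -4 + \left(- \frac{6}{t} + \frac{t}{4}\right) = -4 - \frac{6}{t} + \frac{t}{4}$)
$o{\left(P \right)} = -6 + P$ ($o{\left(P \right)} = P + 6 \left(-1\right) = P - 6 = -6 + P$)
$\frac{h{\left(E{\left(-4 \right)},y \right)}}{o{\left(21 \right)}} = \frac{62}{-6 + 21} = \frac{62}{15}$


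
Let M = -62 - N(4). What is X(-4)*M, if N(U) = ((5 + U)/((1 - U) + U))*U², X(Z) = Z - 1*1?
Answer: 1030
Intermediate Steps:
X(Z) = -1 + Z (X(Z) = Z - 1 = -1 + Z)
N(U) = U²*(5 + U) (N(U) = ((5 + U)/1)*U² = ((5 + U)*1)*U² = (5 + U)*U² = U²*(5 + U))
M = -206 (M = -62 - 4²*(5 + 4) = -62 - 16*9 = -62 - 1*144 = -62 - 144 = -206)
X(-4)*M = (-1 - 4)*(-206) = -5*(-206) = 1030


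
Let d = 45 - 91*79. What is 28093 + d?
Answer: 20949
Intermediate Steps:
d = -7144 (d = 45 - 7189 = -7144)
28093 + d = 28093 - 7144 = 20949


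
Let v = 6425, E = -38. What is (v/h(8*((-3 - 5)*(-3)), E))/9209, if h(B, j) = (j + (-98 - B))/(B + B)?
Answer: -308400/377569 ≈ -0.81680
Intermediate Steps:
h(B, j) = (-98 + j - B)/(2*B) (h(B, j) = (-98 + j - B)/((2*B)) = (-98 + j - B)*(1/(2*B)) = (-98 + j - B)/(2*B))
(v/h(8*((-3 - 5)*(-3)), E))/9209 = (6425/(((-98 - 38 - 8*(-3 - 5)*(-3))/(2*((8*((-3 - 5)*(-3))))))))/9209 = (6425/(((-98 - 38 - 8*(-8*(-3)))/(2*((8*(-8*(-3))))))))*(1/9209) = (6425/(((-98 - 38 - 8*24)/(2*((8*24))))))*(1/9209) = (6425/(((1/2)*(-98 - 38 - 1*192)/192)))*(1/9209) = (6425/(((1/2)*(1/192)*(-98 - 38 - 192))))*(1/9209) = (6425/(((1/2)*(1/192)*(-328))))*(1/9209) = (6425/(-41/48))*(1/9209) = (6425*(-48/41))*(1/9209) = -308400/41*1/9209 = -308400/377569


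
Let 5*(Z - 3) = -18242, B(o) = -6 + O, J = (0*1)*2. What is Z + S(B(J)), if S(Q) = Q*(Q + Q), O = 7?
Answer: -18217/5 ≈ -3643.4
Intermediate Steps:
J = 0 (J = 0*2 = 0)
B(o) = 1 (B(o) = -6 + 7 = 1)
S(Q) = 2*Q² (S(Q) = Q*(2*Q) = 2*Q²)
Z = -18227/5 (Z = 3 + (⅕)*(-18242) = 3 - 18242/5 = -18227/5 ≈ -3645.4)
Z + S(B(J)) = -18227/5 + 2*1² = -18227/5 + 2*1 = -18227/5 + 2 = -18217/5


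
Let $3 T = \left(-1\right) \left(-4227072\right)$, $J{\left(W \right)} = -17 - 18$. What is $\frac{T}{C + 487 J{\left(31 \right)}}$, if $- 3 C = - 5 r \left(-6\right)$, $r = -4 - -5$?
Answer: $- \frac{1409024}{17055} \approx -82.616$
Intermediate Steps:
$J{\left(W \right)} = -35$
$r = 1$ ($r = -4 + 5 = 1$)
$C = -10$ ($C = - \frac{\left(-5\right) 1 \left(-6\right)}{3} = - \frac{\left(-5\right) \left(-6\right)}{3} = \left(- \frac{1}{3}\right) 30 = -10$)
$T = 1409024$ ($T = \frac{\left(-1\right) \left(-4227072\right)}{3} = \frac{1}{3} \cdot 4227072 = 1409024$)
$\frac{T}{C + 487 J{\left(31 \right)}} = \frac{1409024}{-10 + 487 \left(-35\right)} = \frac{1409024}{-10 - 17045} = \frac{1409024}{-17055} = 1409024 \left(- \frac{1}{17055}\right) = - \frac{1409024}{17055}$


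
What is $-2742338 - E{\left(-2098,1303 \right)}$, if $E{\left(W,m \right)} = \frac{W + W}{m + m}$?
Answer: $- \frac{3573264316}{1303} \approx -2.7423 \cdot 10^{6}$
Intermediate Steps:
$E{\left(W,m \right)} = \frac{W}{m}$ ($E{\left(W,m \right)} = \frac{2 W}{2 m} = 2 W \frac{1}{2 m} = \frac{W}{m}$)
$-2742338 - E{\left(-2098,1303 \right)} = -2742338 - - \frac{2098}{1303} = -2742338 + \frac{2098}{1303} = - \frac{3573264316}{1303}$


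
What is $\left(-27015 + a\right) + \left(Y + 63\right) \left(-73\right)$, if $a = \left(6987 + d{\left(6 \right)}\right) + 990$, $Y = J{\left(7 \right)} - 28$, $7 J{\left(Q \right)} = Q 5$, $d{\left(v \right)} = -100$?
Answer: $-22058$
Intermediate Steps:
$J{\left(Q \right)} = \frac{5 Q}{7}$ ($J{\left(Q \right)} = \frac{Q 5}{7} = \frac{5 Q}{7}$)
$Y = -23$ ($Y = \frac{5}{7} \cdot 7 - 28 = 5 - 28 = -23$)
$a = 7877$ ($a = \left(6987 - 100\right) + 990 = 6887 + 990 = 7877$)
$\left(-27015 + a\right) + \left(Y + 63\right) \left(-73\right) = \left(-27015 + 7877\right) + \left(-23 + 63\right) \left(-73\right) = -19138 + 40 \left(-73\right) = -19138 - 2920 = -22058$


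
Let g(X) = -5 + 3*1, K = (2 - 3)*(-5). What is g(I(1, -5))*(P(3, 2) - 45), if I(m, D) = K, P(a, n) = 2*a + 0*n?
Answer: 78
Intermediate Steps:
K = 5 (K = -1*(-5) = 5)
P(a, n) = 2*a (P(a, n) = 2*a + 0 = 2*a)
I(m, D) = 5
g(X) = -2 (g(X) = -5 + 3 = -2)
g(I(1, -5))*(P(3, 2) - 45) = -2*(2*3 - 45) = -2*(6 - 45) = -2*(-39) = 78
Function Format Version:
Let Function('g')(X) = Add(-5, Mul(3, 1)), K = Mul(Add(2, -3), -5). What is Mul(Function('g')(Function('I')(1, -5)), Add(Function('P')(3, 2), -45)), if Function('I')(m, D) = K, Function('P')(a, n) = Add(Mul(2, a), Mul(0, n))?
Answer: 78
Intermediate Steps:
K = 5 (K = Mul(-1, -5) = 5)
Function('P')(a, n) = Mul(2, a) (Function('P')(a, n) = Add(Mul(2, a), 0) = Mul(2, a))
Function('I')(m, D) = 5
Function('g')(X) = -2 (Function('g')(X) = Add(-5, 3) = -2)
Mul(Function('g')(Function('I')(1, -5)), Add(Function('P')(3, 2), -45)) = Mul(-2, Add(Mul(2, 3), -45)) = Mul(-2, Add(6, -45)) = Mul(-2, -39) = 78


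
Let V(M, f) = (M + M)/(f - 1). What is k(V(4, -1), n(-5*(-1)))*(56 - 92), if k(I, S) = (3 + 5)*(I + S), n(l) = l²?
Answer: -6048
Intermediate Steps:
V(M, f) = 2*M/(-1 + f) (V(M, f) = (2*M)/(-1 + f) = 2*M/(-1 + f))
k(I, S) = 8*I + 8*S (k(I, S) = 8*(I + S) = 8*I + 8*S)
k(V(4, -1), n(-5*(-1)))*(56 - 92) = (8*(2*4/(-1 - 1)) + 8*(-5*(-1))²)*(56 - 92) = (8*(2*4/(-2)) + 8*5²)*(-36) = (8*(2*4*(-½)) + 8*25)*(-36) = (8*(-4) + 200)*(-36) = (-32 + 200)*(-36) = 168*(-36) = -6048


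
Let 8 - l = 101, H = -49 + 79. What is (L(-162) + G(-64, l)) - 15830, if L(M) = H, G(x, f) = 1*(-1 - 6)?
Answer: -15807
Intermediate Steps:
H = 30
l = -93 (l = 8 - 1*101 = 8 - 101 = -93)
G(x, f) = -7 (G(x, f) = 1*(-7) = -7)
L(M) = 30
(L(-162) + G(-64, l)) - 15830 = (30 - 7) - 15830 = 23 - 15830 = -15807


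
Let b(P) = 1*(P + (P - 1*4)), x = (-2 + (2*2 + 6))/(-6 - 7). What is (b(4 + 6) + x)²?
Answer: 40000/169 ≈ 236.69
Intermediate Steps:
x = -8/13 (x = (-2 + (4 + 6))/(-13) = (-2 + 10)*(-1/13) = 8*(-1/13) = -8/13 ≈ -0.61539)
b(P) = -4 + 2*P (b(P) = 1*(P + (P - 4)) = 1*(P + (-4 + P)) = 1*(-4 + 2*P) = -4 + 2*P)
(b(4 + 6) + x)² = ((-4 + 2*(4 + 6)) - 8/13)² = ((-4 + 2*10) - 8/13)² = ((-4 + 20) - 8/13)² = (16 - 8/13)² = (200/13)² = 40000/169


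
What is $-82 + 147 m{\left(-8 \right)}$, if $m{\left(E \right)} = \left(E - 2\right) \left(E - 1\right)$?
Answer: $13148$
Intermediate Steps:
$m{\left(E \right)} = \left(-1 + E\right) \left(-2 + E\right)$ ($m{\left(E \right)} = \left(-2 + E\right) \left(-1 + E\right) = \left(-1 + E\right) \left(-2 + E\right)$)
$-82 + 147 m{\left(-8 \right)} = -82 + 147 \left(2 + \left(-8\right)^{2} - -24\right) = -82 + 147 \left(2 + 64 + 24\right) = -82 + 147 \cdot 90 = -82 + 13230 = 13148$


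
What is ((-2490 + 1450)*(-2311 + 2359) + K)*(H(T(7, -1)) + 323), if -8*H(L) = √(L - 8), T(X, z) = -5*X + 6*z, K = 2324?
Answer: -15373508 + 83293*I/2 ≈ -1.5374e+7 + 41647.0*I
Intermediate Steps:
H(L) = -√(-8 + L)/8 (H(L) = -√(L - 8)/8 = -√(-8 + L)/8)
((-2490 + 1450)*(-2311 + 2359) + K)*(H(T(7, -1)) + 323) = ((-2490 + 1450)*(-2311 + 2359) + 2324)*(-√(-8 + (-5*7 + 6*(-1)))/8 + 323) = (-1040*48 + 2324)*(-√(-8 + (-35 - 6))/8 + 323) = (-49920 + 2324)*(-√(-8 - 41)/8 + 323) = -47596*(-7*I/8 + 323) = -47596*(323 - 7*I/8) = -15373508 + 83293*I/2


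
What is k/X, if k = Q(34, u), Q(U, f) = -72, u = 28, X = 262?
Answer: -36/131 ≈ -0.27481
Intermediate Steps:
k = -72
k/X = -72/262 = -72*1/262 = -36/131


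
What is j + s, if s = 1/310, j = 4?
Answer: 1241/310 ≈ 4.0032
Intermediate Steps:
s = 1/310 ≈ 0.0032258
j + s = 4 + 1/310 = 1241/310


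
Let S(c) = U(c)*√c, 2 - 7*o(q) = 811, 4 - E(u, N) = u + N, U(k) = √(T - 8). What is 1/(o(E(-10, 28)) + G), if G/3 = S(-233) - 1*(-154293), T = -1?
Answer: 22675408/10493348625559 + 441*√233/10493348625559 ≈ 2.1616e-6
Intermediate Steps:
U(k) = 3*I (U(k) = √(-1 - 8) = √(-9) = 3*I)
E(u, N) = 4 - N - u (E(u, N) = 4 - (u + N) = 4 - (N + u) = 4 + (-N - u) = 4 - N - u)
o(q) = -809/7 (o(q) = 2/7 - ⅐*811 = 2/7 - 811/7 = -809/7)
S(c) = 3*I*√c (S(c) = (3*I)*√c = 3*I*√c)
G = 462879 - 9*√233 (G = 3*(3*I*√(-233) - 1*(-154293)) = 3*(3*I*(I*√233) + 154293) = 3*(-3*√233 + 154293) = 3*(154293 - 3*√233) = 462879 - 9*√233 ≈ 4.6274e+5)
1/(o(E(-10, 28)) + G) = 1/(-809/7 + (462879 - 9*√233)) = 1/(3239344/7 - 9*√233)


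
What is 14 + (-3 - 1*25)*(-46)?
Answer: 1302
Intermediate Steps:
14 + (-3 - 1*25)*(-46) = 14 + (-3 - 25)*(-46) = 14 - 28*(-46) = 14 + 1288 = 1302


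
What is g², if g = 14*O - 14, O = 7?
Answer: 7056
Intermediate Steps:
g = 84 (g = 14*7 - 14 = 98 - 14 = 84)
g² = 84² = 7056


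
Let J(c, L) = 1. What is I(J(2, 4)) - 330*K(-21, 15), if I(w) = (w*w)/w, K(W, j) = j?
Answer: -4949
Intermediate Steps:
I(w) = w (I(w) = w²/w = w)
I(J(2, 4)) - 330*K(-21, 15) = 1 - 330*15 = 1 - 4950 = -4949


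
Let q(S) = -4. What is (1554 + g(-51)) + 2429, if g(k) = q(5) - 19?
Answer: 3960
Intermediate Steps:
g(k) = -23 (g(k) = -4 - 19 = -23)
(1554 + g(-51)) + 2429 = (1554 - 23) + 2429 = 1531 + 2429 = 3960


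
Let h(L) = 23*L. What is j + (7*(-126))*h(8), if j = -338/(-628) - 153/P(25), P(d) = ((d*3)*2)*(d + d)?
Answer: -63697836757/392500 ≈ -1.6229e+5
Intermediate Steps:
P(d) = 12*d**2 (P(d) = ((3*d)*2)*(2*d) = (6*d)*(2*d) = 12*d**2)
j = 203243/392500 (j = -338/(-628) - 153/(12*25**2) = -338*(-1/628) - 153/(12*625) = 169/314 - 153/7500 = 169/314 - 153*1/7500 = 169/314 - 51/2500 = 203243/392500 ≈ 0.51782)
j + (7*(-126))*h(8) = 203243/392500 + (7*(-126))*(23*8) = 203243/392500 - 882*184 = 203243/392500 - 162288 = -63697836757/392500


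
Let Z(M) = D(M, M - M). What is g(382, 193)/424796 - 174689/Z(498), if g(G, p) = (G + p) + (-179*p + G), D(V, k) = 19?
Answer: -37103913327/4035562 ≈ -9194.2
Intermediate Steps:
Z(M) = 19
g(G, p) = -178*p + 2*G (g(G, p) = (G + p) + (G - 179*p) = -178*p + 2*G)
g(382, 193)/424796 - 174689/Z(498) = (-178*193 + 2*382)/424796 - 174689/19 = (-34354 + 764)*(1/424796) - 174689*1/19 = -33590*1/424796 - 174689/19 = -16795/212398 - 174689/19 = -37103913327/4035562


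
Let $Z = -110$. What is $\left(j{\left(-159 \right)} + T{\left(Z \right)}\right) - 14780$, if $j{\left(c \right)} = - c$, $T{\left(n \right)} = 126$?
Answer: $-14495$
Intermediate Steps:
$\left(j{\left(-159 \right)} + T{\left(Z \right)}\right) - 14780 = \left(\left(-1\right) \left(-159\right) + 126\right) - 14780 = \left(159 + 126\right) - 14780 = 285 - 14780 = -14495$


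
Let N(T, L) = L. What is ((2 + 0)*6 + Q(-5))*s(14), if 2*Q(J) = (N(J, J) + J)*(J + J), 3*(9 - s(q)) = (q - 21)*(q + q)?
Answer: 13826/3 ≈ 4608.7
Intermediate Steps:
s(q) = 9 - 2*q*(-21 + q)/3 (s(q) = 9 - (q - 21)*(q + q)/3 = 9 - (-21 + q)*2*q/3 = 9 - 2*q*(-21 + q)/3)
Q(J) = 2*J² (Q(J) = ((J + J)*(J + J))/2 = ((2*J)*(2*J))/2 = (4*J²)/2 = 2*J²)
((2 + 0)*6 + Q(-5))*s(14) = ((2 + 0)*6 + 2*(-5)²)*(9 + 14*14 - ⅔*14²) = (2*6 + 2*25)*(9 + 196 - ⅔*196) = (12 + 50)*(9 + 196 - 392/3) = 62*(223/3) = 13826/3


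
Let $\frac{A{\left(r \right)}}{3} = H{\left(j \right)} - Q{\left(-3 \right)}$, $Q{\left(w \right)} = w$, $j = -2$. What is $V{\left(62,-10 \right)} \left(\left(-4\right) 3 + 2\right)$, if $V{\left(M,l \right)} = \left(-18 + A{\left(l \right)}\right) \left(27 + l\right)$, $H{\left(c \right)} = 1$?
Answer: $1020$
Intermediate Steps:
$A{\left(r \right)} = 12$ ($A{\left(r \right)} = 3 \left(1 - -3\right) = 3 \left(1 + 3\right) = 3 \cdot 4 = 12$)
$V{\left(M,l \right)} = -162 - 6 l$ ($V{\left(M,l \right)} = \left(-18 + 12\right) \left(27 + l\right) = - 6 \left(27 + l\right) = -162 - 6 l$)
$V{\left(62,-10 \right)} \left(\left(-4\right) 3 + 2\right) = \left(-162 - -60\right) \left(\left(-4\right) 3 + 2\right) = \left(-162 + 60\right) \left(-12 + 2\right) = \left(-102\right) \left(-10\right) = 1020$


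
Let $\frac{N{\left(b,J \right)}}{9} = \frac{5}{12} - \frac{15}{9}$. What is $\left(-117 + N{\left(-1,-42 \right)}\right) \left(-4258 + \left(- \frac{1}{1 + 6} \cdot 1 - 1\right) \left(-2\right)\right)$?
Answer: $\frac{7641135}{14} \approx 5.458 \cdot 10^{5}$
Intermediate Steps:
$N{\left(b,J \right)} = - \frac{45}{4}$ ($N{\left(b,J \right)} = 9 \left(\frac{5}{12} - \frac{15}{9}\right) = 9 \left(5 \cdot \frac{1}{12} - \frac{5}{3}\right) = 9 \left(\frac{5}{12} - \frac{5}{3}\right) = 9 \left(- \frac{5}{4}\right) = - \frac{45}{4}$)
$\left(-117 + N{\left(-1,-42 \right)}\right) \left(-4258 + \left(- \frac{1}{1 + 6} \cdot 1 - 1\right) \left(-2\right)\right) = \left(-117 - \frac{45}{4}\right) \left(-4258 + \left(- \frac{1}{1 + 6} \cdot 1 - 1\right) \left(-2\right)\right) = - \frac{513 \left(-4258 + \left(- \frac{1}{7} \cdot 1 - 1\right) \left(-2\right)\right)}{4} = - \frac{513 \left(-4258 + \left(\left(-1\right) \frac{1}{7} \cdot 1 - 1\right) \left(-2\right)\right)}{4} = - \frac{513 \left(-4258 + \left(\left(- \frac{1}{7}\right) 1 - 1\right) \left(-2\right)\right)}{4} = - \frac{513 \left(-4258 + \left(- \frac{1}{7} - 1\right) \left(-2\right)\right)}{4} = - \frac{513 \left(-4258 - - \frac{16}{7}\right)}{4} = - \frac{513 \left(-4258 + \frac{16}{7}\right)}{4} = \left(- \frac{513}{4}\right) \left(- \frac{29790}{7}\right) = \frac{7641135}{14}$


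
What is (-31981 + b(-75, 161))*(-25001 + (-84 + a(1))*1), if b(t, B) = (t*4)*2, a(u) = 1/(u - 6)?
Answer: 4086504506/5 ≈ 8.1730e+8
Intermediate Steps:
a(u) = 1/(-6 + u)
b(t, B) = 8*t (b(t, B) = (4*t)*2 = 8*t)
(-31981 + b(-75, 161))*(-25001 + (-84 + a(1))*1) = (-31981 + 8*(-75))*(-25001 + (-84 + 1/(-6 + 1))*1) = (-31981 - 600)*(-25001 + (-84 + 1/(-5))*1) = -32581*(-25001 + (-84 - ⅕)*1) = -32581*(-25001 - 421/5*1) = -32581*(-25001 - 421/5) = -32581*(-125426/5) = 4086504506/5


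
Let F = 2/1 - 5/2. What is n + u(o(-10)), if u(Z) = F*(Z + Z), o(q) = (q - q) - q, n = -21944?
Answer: -21954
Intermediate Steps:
F = -½ (F = 2*1 - 5*½ = 2 - 5/2 = -½ ≈ -0.50000)
o(q) = -q (o(q) = 0 - q = -q)
u(Z) = -Z (u(Z) = -(Z + Z)/2 = -Z)
n + u(o(-10)) = -21944 - (-1)*(-10) = -21944 - 1*10 = -21944 - 10 = -21954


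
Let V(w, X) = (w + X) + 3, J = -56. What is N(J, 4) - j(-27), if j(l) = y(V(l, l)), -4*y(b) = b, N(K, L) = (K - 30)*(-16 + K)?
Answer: 24717/4 ≈ 6179.3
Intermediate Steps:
V(w, X) = 3 + X + w (V(w, X) = (X + w) + 3 = 3 + X + w)
N(K, L) = (-30 + K)*(-16 + K)
y(b) = -b/4
j(l) = -3/4 - l/2 (j(l) = -(3 + l + l)/4 = -(3 + 2*l)/4 = -3/4 - l/2)
N(J, 4) - j(-27) = (480 + (-56)**2 - 46*(-56)) - (-3/4 - 1/2*(-27)) = (480 + 3136 + 2576) - (-3/4 + 27/2) = 6192 - 1*51/4 = 6192 - 51/4 = 24717/4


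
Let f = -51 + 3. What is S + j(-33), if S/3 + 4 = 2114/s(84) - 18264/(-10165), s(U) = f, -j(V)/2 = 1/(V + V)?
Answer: -372221677/2683560 ≈ -138.70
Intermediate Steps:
f = -48
j(V) = -1/V (j(V) = -2/(V + V) = -2*1/(2*V) = -1/V)
s(U) = -48
S = -11281909/81320 (S = -12 + 3*(2114/(-48) - 18264/(-10165)) = -12 + 3*(2114*(-1/48) - 18264*(-1/10165)) = -12 + 3*(-1057/24 + 18264/10165) = -12 + 3*(-10306069/243960) = -12 - 10306069/81320 = -11281909/81320 ≈ -138.73)
S + j(-33) = -11281909/81320 - 1/(-33) = -11281909/81320 - 1*(-1/33) = -11281909/81320 + 1/33 = -372221677/2683560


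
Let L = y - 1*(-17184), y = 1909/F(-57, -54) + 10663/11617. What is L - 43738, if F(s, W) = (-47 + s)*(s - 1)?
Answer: -1860651702107/70073744 ≈ -26553.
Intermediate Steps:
F(s, W) = (-1 + s)*(-47 + s) (F(s, W) = (-47 + s)*(-1 + s) = (-1 + s)*(-47 + s))
y = 86496069/70073744 (y = 1909/(47 + (-57)**2 - 48*(-57)) + 10663/11617 = 1909/(47 + 3249 + 2736) + 10663*(1/11617) = 1909/6032 + 10663/11617 = 86496069/70073744 ≈ 1.2344)
L = 1204233712965/70073744 (L = 86496069/70073744 - 1*(-17184) = 86496069/70073744 + 17184 = 1204233712965/70073744 ≈ 17185.)
L - 43738 = 1204233712965/70073744 - 43738 = -1860651702107/70073744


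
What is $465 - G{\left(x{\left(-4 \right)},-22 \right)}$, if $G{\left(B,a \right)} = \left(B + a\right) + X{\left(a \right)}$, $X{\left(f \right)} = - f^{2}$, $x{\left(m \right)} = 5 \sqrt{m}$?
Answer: $971 - 10 i \approx 971.0 - 10.0 i$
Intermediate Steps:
$G{\left(B,a \right)} = B + a - a^{2}$ ($G{\left(B,a \right)} = \left(B + a\right) - a^{2} = B + a - a^{2}$)
$465 - G{\left(x{\left(-4 \right)},-22 \right)} = 465 - \left(5 \sqrt{-4} - 22 - \left(-22\right)^{2}\right) = 465 - \left(5 \cdot 2 i - 22 - 484\right) = 465 - \left(10 i - 22 - 484\right) = 465 - \left(-506 + 10 i\right) = 465 + \left(506 - 10 i\right) = 971 - 10 i$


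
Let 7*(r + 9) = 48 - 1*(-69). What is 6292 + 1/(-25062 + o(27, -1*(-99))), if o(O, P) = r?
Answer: 1103490953/175380 ≈ 6292.0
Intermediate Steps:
r = 54/7 (r = -9 + (48 - 1*(-69))/7 = -9 + (48 + 69)/7 = -9 + (⅐)*117 = -9 + 117/7 = 54/7 ≈ 7.7143)
o(O, P) = 54/7
6292 + 1/(-25062 + o(27, -1*(-99))) = 6292 + 1/(-25062 + 54/7) = 6292 + 1/(-175380/7) = 6292 - 7/175380 = 1103490953/175380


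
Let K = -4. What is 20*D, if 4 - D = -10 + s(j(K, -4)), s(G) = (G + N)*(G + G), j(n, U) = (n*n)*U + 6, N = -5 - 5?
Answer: -157480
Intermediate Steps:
N = -10
j(n, U) = 6 + U*n² (j(n, U) = n²*U + 6 = U*n² + 6 = 6 + U*n²)
s(G) = 2*G*(-10 + G) (s(G) = (G - 10)*(G + G) = (-10 + G)*(2*G) = 2*G*(-10 + G))
D = -7874 (D = 4 - (-10 + 2*(6 - 4*(-4)²)*(-10 + (6 - 4*(-4)²))) = 4 - (-10 + 2*(6 - 4*16)*(-10 + (6 - 4*16))) = 4 - (-10 + 2*(6 - 64)*(-10 + (6 - 64))) = 4 - (-10 + 2*(-58)*(-10 - 58)) = 4 - (-10 + 2*(-58)*(-68)) = 4 - (-10 + 7888) = 4 - 1*7878 = 4 - 7878 = -7874)
20*D = 20*(-7874) = -157480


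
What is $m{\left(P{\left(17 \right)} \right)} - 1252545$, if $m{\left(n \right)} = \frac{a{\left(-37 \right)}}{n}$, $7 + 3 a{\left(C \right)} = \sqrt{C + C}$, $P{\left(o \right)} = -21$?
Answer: $- \frac{11272904}{9} - \frac{i \sqrt{74}}{63} \approx -1.2525 \cdot 10^{6} - 0.13654 i$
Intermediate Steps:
$a{\left(C \right)} = - \frac{7}{3} + \frac{\sqrt{2} \sqrt{C}}{3}$ ($a{\left(C \right)} = - \frac{7}{3} + \frac{\sqrt{C + C}}{3} = - \frac{7}{3} + \frac{\sqrt{2 C}}{3} = - \frac{7}{3} + \frac{\sqrt{2} \sqrt{C}}{3}$)
$m{\left(n \right)} = \frac{- \frac{7}{3} + \frac{i \sqrt{74}}{3}}{n}$ ($m{\left(n \right)} = \frac{- \frac{7}{3} + \frac{\sqrt{2} \sqrt{-37}}{3}}{n} = \frac{- \frac{7}{3} + \frac{\sqrt{2} i \sqrt{37}}{3}}{n} = \frac{- \frac{7}{3} + \frac{i \sqrt{74}}{3}}{n}$)
$m{\left(P{\left(17 \right)} \right)} - 1252545 = \frac{-7 + i \sqrt{74}}{3 \left(-21\right)} - 1252545 = \frac{1}{3} \left(- \frac{1}{21}\right) \left(-7 + i \sqrt{74}\right) - 1252545 = \left(\frac{1}{9} - \frac{i \sqrt{74}}{63}\right) - 1252545 = - \frac{11272904}{9} - \frac{i \sqrt{74}}{63}$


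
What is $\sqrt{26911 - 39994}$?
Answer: $7 i \sqrt{267} \approx 114.38 i$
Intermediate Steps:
$\sqrt{26911 - 39994} = \sqrt{-13083} = 7 i \sqrt{267}$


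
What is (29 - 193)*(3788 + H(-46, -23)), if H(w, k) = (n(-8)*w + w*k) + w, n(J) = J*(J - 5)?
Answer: -2624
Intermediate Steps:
n(J) = J*(-5 + J)
H(w, k) = 105*w + k*w (H(w, k) = ((-8*(-5 - 8))*w + w*k) + w = ((-8*(-13))*w + k*w) + w = (104*w + k*w) + w = 105*w + k*w)
(29 - 193)*(3788 + H(-46, -23)) = (29 - 193)*(3788 - 46*(105 - 23)) = -164*(3788 - 46*82) = -164*(3788 - 3772) = -164*16 = -2624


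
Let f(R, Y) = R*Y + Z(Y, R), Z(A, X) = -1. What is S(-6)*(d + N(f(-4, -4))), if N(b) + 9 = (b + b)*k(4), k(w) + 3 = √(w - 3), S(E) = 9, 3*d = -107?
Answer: -942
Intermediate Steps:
d = -107/3 (d = (⅓)*(-107) = -107/3 ≈ -35.667)
k(w) = -3 + √(-3 + w) (k(w) = -3 + √(w - 3) = -3 + √(-3 + w))
f(R, Y) = -1 + R*Y (f(R, Y) = R*Y - 1 = -1 + R*Y)
N(b) = -9 - 4*b (N(b) = -9 + (b + b)*(-3 + √(-3 + 4)) = -9 + (2*b)*(-3 + √1) = -9 + (2*b)*(-3 + 1) = -9 + (2*b)*(-2) = -9 - 4*b)
S(-6)*(d + N(f(-4, -4))) = 9*(-107/3 + (-9 - 4*(-1 - 4*(-4)))) = 9*(-107/3 + (-9 - 4*(-1 + 16))) = 9*(-107/3 + (-9 - 4*15)) = 9*(-107/3 + (-9 - 60)) = 9*(-107/3 - 69) = 9*(-314/3) = -942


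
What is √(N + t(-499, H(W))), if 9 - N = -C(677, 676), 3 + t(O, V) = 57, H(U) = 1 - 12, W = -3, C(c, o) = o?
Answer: √739 ≈ 27.185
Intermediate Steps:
H(U) = -11
t(O, V) = 54 (t(O, V) = -3 + 57 = 54)
N = 685 (N = 9 - (-1)*676 = 9 - 1*(-676) = 9 + 676 = 685)
√(N + t(-499, H(W))) = √(685 + 54) = √739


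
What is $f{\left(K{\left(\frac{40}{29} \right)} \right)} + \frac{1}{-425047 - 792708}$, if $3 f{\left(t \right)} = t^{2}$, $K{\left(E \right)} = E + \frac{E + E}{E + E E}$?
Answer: $\frac{24027955155817}{14627676713265} \approx 1.6426$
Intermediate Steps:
$K{\left(E \right)} = E + \frac{2 E}{E + E^{2}}$
$f{\left(t \right)} = \frac{t^{2}}{3}$
$f{\left(K{\left(\frac{40}{29} \right)} \right)} + \frac{1}{-425047 - 792708} = \frac{\left(\frac{2 + \frac{40}{29} + \left(\frac{40}{29}\right)^{2}}{1 + \frac{40}{29}}\right)^{2}}{3} + \frac{1}{-425047 - 792708} = \frac{\left(\frac{2 + 40 \cdot \frac{1}{29} + \left(40 \cdot \frac{1}{29}\right)^{2}}{1 + 40 \cdot \frac{1}{29}}\right)^{2}}{3} + \frac{1}{-1217755} = \frac{\left(\frac{2 + \frac{40}{29} + \left(\frac{40}{29}\right)^{2}}{1 + \frac{40}{29}}\right)^{2}}{3} - \frac{1}{1217755} = \frac{\left(\frac{2 + \frac{40}{29} + \frac{1600}{841}}{\frac{69}{29}}\right)^{2}}{3} - \frac{1}{1217755} = \frac{\left(\frac{29}{69} \cdot \frac{4442}{841}\right)^{2}}{3} - \frac{1}{1217755} = \frac{\left(\frac{4442}{2001}\right)^{2}}{3} - \frac{1}{1217755} = \frac{1}{3} \cdot \frac{19731364}{4004001} - \frac{1}{1217755} = \frac{19731364}{12012003} - \frac{1}{1217755} = \frac{24027955155817}{14627676713265}$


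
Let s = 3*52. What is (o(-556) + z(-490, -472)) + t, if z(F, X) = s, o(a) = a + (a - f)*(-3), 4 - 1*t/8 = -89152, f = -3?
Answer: 714507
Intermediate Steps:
t = 713248 (t = 32 - 8*(-89152) = 32 + 713216 = 713248)
s = 156
o(a) = -9 - 2*a (o(a) = a + (a - 1*(-3))*(-3) = a + (a + 3)*(-3) = a + (3 + a)*(-3) = a + (-9 - 3*a) = -9 - 2*a)
z(F, X) = 156
(o(-556) + z(-490, -472)) + t = ((-9 - 2*(-556)) + 156) + 713248 = ((-9 + 1112) + 156) + 713248 = (1103 + 156) + 713248 = 1259 + 713248 = 714507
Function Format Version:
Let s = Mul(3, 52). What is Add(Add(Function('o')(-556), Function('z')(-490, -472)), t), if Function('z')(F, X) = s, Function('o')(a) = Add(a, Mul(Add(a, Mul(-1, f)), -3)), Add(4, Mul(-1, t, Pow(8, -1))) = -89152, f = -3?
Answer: 714507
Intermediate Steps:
t = 713248 (t = Add(32, Mul(-8, -89152)) = Add(32, 713216) = 713248)
s = 156
Function('o')(a) = Add(-9, Mul(-2, a)) (Function('o')(a) = Add(a, Mul(Add(a, Mul(-1, -3)), -3)) = Add(a, Mul(Add(a, 3), -3)) = Add(a, Mul(Add(3, a), -3)) = Add(a, Add(-9, Mul(-3, a))) = Add(-9, Mul(-2, a)))
Function('z')(F, X) = 156
Add(Add(Function('o')(-556), Function('z')(-490, -472)), t) = Add(Add(Add(-9, Mul(-2, -556)), 156), 713248) = Add(Add(Add(-9, 1112), 156), 713248) = Add(Add(1103, 156), 713248) = Add(1259, 713248) = 714507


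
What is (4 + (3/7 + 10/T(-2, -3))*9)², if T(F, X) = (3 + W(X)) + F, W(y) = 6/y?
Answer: 330625/49 ≈ 6747.4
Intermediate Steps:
T(F, X) = 3 + F + 6/X (T(F, X) = (3 + 6/X) + F = 3 + F + 6/X)
(4 + (3/7 + 10/T(-2, -3))*9)² = (4 + (3/7 + 10/(3 - 2 + 6/(-3)))*9)² = (4 + (3*(⅐) + 10/(3 - 2 + 6*(-⅓)))*9)² = (4 + (3/7 + 10/(3 - 2 - 2))*9)² = (4 + (3/7 + 10/(-1))*9)² = (4 + (3/7 + 10*(-1))*9)² = (4 + (3/7 - 10)*9)² = (4 - 67/7*9)² = (4 - 603/7)² = (-575/7)² = 330625/49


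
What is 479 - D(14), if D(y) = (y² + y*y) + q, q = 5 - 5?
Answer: 87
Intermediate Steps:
q = 0
D(y) = 2*y² (D(y) = (y² + y*y) + 0 = (y² + y²) + 0 = 2*y² + 0 = 2*y²)
479 - D(14) = 479 - 2*14² = 479 - 2*196 = 479 - 1*392 = 479 - 392 = 87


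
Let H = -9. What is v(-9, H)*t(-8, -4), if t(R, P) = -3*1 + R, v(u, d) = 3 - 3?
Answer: 0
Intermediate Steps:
v(u, d) = 0
t(R, P) = -3 + R
v(-9, H)*t(-8, -4) = 0*(-3 - 8) = 0*(-11) = 0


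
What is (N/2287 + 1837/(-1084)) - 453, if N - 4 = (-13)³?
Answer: -1129614355/2479108 ≈ -455.65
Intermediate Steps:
N = -2193 (N = 4 + (-13)³ = 4 - 2197 = -2193)
(N/2287 + 1837/(-1084)) - 453 = (-2193/2287 + 1837/(-1084)) - 453 = (-2193*1/2287 + 1837*(-1/1084)) - 453 = (-2193/2287 - 1837/1084) - 453 = -6578431/2479108 - 453 = -1129614355/2479108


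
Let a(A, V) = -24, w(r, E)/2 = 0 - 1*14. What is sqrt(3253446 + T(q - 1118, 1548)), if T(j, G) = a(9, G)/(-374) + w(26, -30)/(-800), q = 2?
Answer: sqrt(45507902656766)/3740 ≈ 1803.7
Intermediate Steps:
w(r, E) = -28 (w(r, E) = 2*(0 - 1*14) = 2*(0 - 14) = 2*(-14) = -28)
T(j, G) = 3709/37400 (T(j, G) = -24/(-374) - 28/(-800) = -24*(-1/374) - 28*(-1/800) = 12/187 + 7/200 = 3709/37400)
sqrt(3253446 + T(q - 1118, 1548)) = sqrt(3253446 + 3709/37400) = sqrt(121678884109/37400) = sqrt(45507902656766)/3740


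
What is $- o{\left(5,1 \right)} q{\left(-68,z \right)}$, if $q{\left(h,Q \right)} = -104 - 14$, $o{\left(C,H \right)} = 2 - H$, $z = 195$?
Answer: $118$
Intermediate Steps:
$q{\left(h,Q \right)} = -118$ ($q{\left(h,Q \right)} = -104 - 14 = -118$)
$- o{\left(5,1 \right)} q{\left(-68,z \right)} = - \left(2 - 1\right) \left(-118\right) = - 1 \left(-118\right) = \left(-1\right) \left(-118\right) = 118$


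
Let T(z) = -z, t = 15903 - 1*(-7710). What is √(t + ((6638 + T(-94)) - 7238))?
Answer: √23107 ≈ 152.01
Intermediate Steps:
t = 23613 (t = 15903 + 7710 = 23613)
√(t + ((6638 + T(-94)) - 7238)) = √(23613 + ((6638 - 1*(-94)) - 7238)) = √(23613 + ((6638 + 94) - 7238)) = √(23613 + (6732 - 7238)) = √(23613 - 506) = √23107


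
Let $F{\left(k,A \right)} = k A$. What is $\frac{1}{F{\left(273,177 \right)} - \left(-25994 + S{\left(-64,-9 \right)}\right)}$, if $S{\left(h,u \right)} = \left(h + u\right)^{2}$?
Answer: $\frac{1}{68986} \approx 1.4496 \cdot 10^{-5}$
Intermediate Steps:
$F{\left(k,A \right)} = A k$
$\frac{1}{F{\left(273,177 \right)} - \left(-25994 + S{\left(-64,-9 \right)}\right)} = \frac{1}{177 \cdot 273 + \left(25994 - \left(-64 - 9\right)^{2}\right)} = \frac{1}{48321 + \left(25994 - \left(-73\right)^{2}\right)} = \frac{1}{48321 + \left(25994 - 5329\right)} = \frac{1}{48321 + 20665} = \frac{1}{68986}$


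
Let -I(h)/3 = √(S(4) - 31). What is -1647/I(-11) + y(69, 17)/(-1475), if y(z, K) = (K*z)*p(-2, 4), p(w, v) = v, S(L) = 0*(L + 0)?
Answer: -4692/1475 - 549*I*√31/31 ≈ -3.181 - 98.603*I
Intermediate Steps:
S(L) = 0 (S(L) = 0*L = 0)
I(h) = -3*I*√31 (I(h) = -3*√(0 - 31) = -3*I*√31)
y(z, K) = 4*K*z (y(z, K) = (K*z)*4 = 4*K*z)
-1647/I(-11) + y(69, 17)/(-1475) = -1647*I*√31/93 + (4*17*69)/(-1475) = -549*I*√31/31 + 4692*(-1/1475) = -549*I*√31/31 - 4692/1475 = -4692/1475 - 549*I*√31/31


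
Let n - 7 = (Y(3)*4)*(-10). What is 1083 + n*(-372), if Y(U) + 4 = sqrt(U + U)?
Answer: -61041 + 14880*sqrt(6) ≈ -24593.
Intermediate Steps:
Y(U) = -4 + sqrt(2)*sqrt(U) (Y(U) = -4 + sqrt(U + U) = -4 + sqrt(2*U) = -4 + sqrt(2)*sqrt(U))
n = 167 - 40*sqrt(6) (n = 7 + ((-4 + sqrt(2)*sqrt(3))*4)*(-10) = 7 + ((-4 + sqrt(6))*4)*(-10) = 7 + (-16 + 4*sqrt(6))*(-10) = 7 + (160 - 40*sqrt(6)) = 167 - 40*sqrt(6) ≈ 69.020)
1083 + n*(-372) = 1083 + (167 - 40*sqrt(6))*(-372) = 1083 + (-62124 + 14880*sqrt(6)) = -61041 + 14880*sqrt(6)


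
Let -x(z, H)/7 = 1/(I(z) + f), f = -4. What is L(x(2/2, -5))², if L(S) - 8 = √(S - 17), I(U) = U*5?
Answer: 40 + 32*I*√6 ≈ 40.0 + 78.384*I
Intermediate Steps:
I(U) = 5*U
x(z, H) = -7/(-4 + 5*z) (x(z, H) = -7/(5*z - 4) = -7/(-4 + 5*z))
L(S) = 8 + √(-17 + S) (L(S) = 8 + √(S - 17) = 8 + √(-17 + S))
L(x(2/2, -5))² = (8 + √(-17 - 7/(-4 + 5*(2/2))))² = (8 + √(-17 - 7/(-4 + 5*(2*(½)))))² = (8 + √(-17 - 7/(-4 + 5*1)))² = (8 + √(-17 - 7/(-4 + 5)))² = (8 + √(-17 - 7/1))² = (8 + √(-17 - 7*1))² = (8 + √(-17 - 7))² = (8 + √(-24))² = (8 + 2*I*√6)²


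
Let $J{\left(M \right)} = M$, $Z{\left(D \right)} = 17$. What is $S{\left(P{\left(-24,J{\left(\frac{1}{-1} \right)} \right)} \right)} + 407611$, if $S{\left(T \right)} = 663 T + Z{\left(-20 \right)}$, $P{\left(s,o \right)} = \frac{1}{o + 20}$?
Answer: $\frac{7745595}{19} \approx 4.0766 \cdot 10^{5}$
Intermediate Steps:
$P{\left(s,o \right)} = \frac{1}{20 + o}$
$S{\left(T \right)} = 17 + 663 T$ ($S{\left(T \right)} = 663 T + 17 = 17 + 663 T$)
$S{\left(P{\left(-24,J{\left(\frac{1}{-1} \right)} \right)} \right)} + 407611 = \left(17 + \frac{663}{20 + \frac{1}{-1}}\right) + 407611 = \left(17 + \frac{663}{20 - 1}\right) + 407611 = \left(17 + \frac{663}{19}\right) + 407611 = \frac{986}{19} + 407611 = \frac{7745595}{19}$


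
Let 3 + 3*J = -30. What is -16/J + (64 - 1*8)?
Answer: 632/11 ≈ 57.455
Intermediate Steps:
J = -11 (J = -1 + (⅓)*(-30) = -1 - 10 = -11)
-16/J + (64 - 1*8) = -16/(-11) + (64 - 1*8) = -1/11*(-16) + (64 - 8) = 16/11 + 56 = 632/11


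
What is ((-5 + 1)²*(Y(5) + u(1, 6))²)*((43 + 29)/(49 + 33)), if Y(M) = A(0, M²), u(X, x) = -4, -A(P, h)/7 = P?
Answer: 9216/41 ≈ 224.78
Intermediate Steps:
A(P, h) = -7*P
Y(M) = 0 (Y(M) = -7*0 = 0)
((-5 + 1)²*(Y(5) + u(1, 6))²)*((43 + 29)/(49 + 33)) = ((-5 + 1)²*(0 - 4)²)*((43 + 29)/(49 + 33)) = ((-4)²*(-4)²)*(72/82) = (16*16)*(72*(1/82)) = 256*(36/41) = 9216/41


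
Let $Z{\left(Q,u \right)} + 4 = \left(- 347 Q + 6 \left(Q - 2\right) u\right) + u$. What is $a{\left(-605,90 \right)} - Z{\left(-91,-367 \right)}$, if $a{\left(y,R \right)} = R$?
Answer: $-235902$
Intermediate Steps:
$Z{\left(Q,u \right)} = -4 + u - 347 Q + u \left(-12 + 6 Q\right)$ ($Z{\left(Q,u \right)} = -4 - \left(- u + 347 Q - 6 \left(Q - 2\right) u\right) = -4 - \left(- u + 347 Q - 6 \left(-2 + Q\right) u\right) = -4 - \left(- u + 347 Q - \left(-12 + 6 Q\right) u\right) = -4 - \left(- u + 347 Q - u \left(-12 + 6 Q\right)\right) = -4 + \left(u - 347 Q + u \left(-12 + 6 Q\right)\right) = -4 + u - 347 Q + u \left(-12 + 6 Q\right)$)
$a{\left(-605,90 \right)} - Z{\left(-91,-367 \right)} = 90 - \left(-4 - -31577 - -4037 + 6 \left(-91\right) \left(-367\right)\right) = 90 - \left(-4 + 31577 + 4037 + 200382\right) = 90 - 235992 = -235902$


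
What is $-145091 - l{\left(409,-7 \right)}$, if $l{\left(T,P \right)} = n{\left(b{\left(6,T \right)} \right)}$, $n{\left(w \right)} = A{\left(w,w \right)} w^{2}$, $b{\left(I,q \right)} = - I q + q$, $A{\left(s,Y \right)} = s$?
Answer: $8552096034$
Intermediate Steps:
$b{\left(I,q \right)} = q - I q$ ($b{\left(I,q \right)} = - I q + q = q - I q$)
$n{\left(w \right)} = w^{3}$ ($n{\left(w \right)} = w w^{2} = w^{3}$)
$l{\left(T,P \right)} = - 125 T^{3}$ ($l{\left(T,P \right)} = \left(T \left(1 - 6\right)\right)^{3} = \left(T \left(-5\right)\right)^{3} = \left(- 5 T\right)^{3} = - 125 T^{3}$)
$-145091 - l{\left(409,-7 \right)} = -145091 - - 125 \cdot 409^{3} = -145091 - \left(-125\right) 68417929 = -145091 - -8552241125 = -145091 + 8552241125 = 8552096034$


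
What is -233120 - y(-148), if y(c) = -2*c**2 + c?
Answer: -189164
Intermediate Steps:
y(c) = c - 2*c**2
-233120 - y(-148) = -233120 - (-148)*(1 - 2*(-148)) = -233120 - (-148)*(1 + 296) = -233120 - (-148)*297 = -233120 - 1*(-43956) = -233120 + 43956 = -189164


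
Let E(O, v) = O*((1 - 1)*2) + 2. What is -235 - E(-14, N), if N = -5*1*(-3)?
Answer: -237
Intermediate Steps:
N = 15 (N = -5*(-3) = 15)
E(O, v) = 2 (E(O, v) = O*(0*2) + 2 = O*0 + 2 = 0 + 2 = 2)
-235 - E(-14, N) = -235 - 1*2 = -235 - 2 = -237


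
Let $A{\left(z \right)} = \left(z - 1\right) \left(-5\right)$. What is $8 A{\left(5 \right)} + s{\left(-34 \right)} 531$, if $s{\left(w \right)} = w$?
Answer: $-18214$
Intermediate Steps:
$A{\left(z \right)} = 5 - 5 z$ ($A{\left(z \right)} = \left(-1 + z\right) \left(-5\right) = 5 - 5 z$)
$8 A{\left(5 \right)} + s{\left(-34 \right)} 531 = 8 \left(5 - 25\right) - 18054 = 8 \left(-20\right) - 18054 = -160 - 18054 = -18214$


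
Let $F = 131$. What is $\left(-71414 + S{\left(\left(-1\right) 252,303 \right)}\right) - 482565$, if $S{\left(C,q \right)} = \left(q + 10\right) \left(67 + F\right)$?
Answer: $-492005$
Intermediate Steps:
$S{\left(C,q \right)} = 1980 + 198 q$ ($S{\left(C,q \right)} = \left(q + 10\right) \left(67 + 131\right) = \left(10 + q\right) 198 = 1980 + 198 q$)
$\left(-71414 + S{\left(\left(-1\right) 252,303 \right)}\right) - 482565 = \left(-71414 + \left(1980 + 198 \cdot 303\right)\right) - 482565 = \left(-71414 + \left(1980 + 59994\right)\right) - 482565 = \left(-71414 + 61974\right) - 482565 = -9440 - 482565 = -492005$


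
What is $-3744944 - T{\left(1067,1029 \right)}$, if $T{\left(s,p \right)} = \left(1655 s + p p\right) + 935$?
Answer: $-6570605$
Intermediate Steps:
$T{\left(s,p \right)} = 935 + p^{2} + 1655 s$ ($T{\left(s,p \right)} = \left(1655 s + p^{2}\right) + 935 = \left(p^{2} + 1655 s\right) + 935 = 935 + p^{2} + 1655 s$)
$-3744944 - T{\left(1067,1029 \right)} = -3744944 - \left(935 + 1029^{2} + 1655 \cdot 1067\right) = -3744944 - \left(935 + 1058841 + 1765885\right) = -3744944 - 2825661 = -6570605$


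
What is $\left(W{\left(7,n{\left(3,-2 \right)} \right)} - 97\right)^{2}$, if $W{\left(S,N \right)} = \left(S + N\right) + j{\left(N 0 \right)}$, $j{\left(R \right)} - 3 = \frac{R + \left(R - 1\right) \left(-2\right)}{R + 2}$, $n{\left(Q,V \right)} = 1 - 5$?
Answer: $8100$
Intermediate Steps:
$n{\left(Q,V \right)} = -4$ ($n{\left(Q,V \right)} = 1 - 5 = -4$)
$j{\left(R \right)} = 3 + \frac{2 - R}{2 + R}$ ($j{\left(R \right)} = 3 + \frac{R + \left(R - 1\right) \left(-2\right)}{R + 2} = 3 + \frac{R + \left(-1 + R\right) \left(-2\right)}{2 + R} = 3 + \frac{R - \left(-2 + 2 R\right)}{2 + R} = 3 + \frac{2 - R}{2 + R}$)
$W{\left(S,N \right)} = 4 + N + S$ ($W{\left(S,N \right)} = \left(S + N\right) + \frac{2 \left(4 + N 0\right)}{2 + N 0} = \left(N + S\right) + \frac{2 \left(4 + 0\right)}{2 + 0} = \left(N + S\right) + 2 \cdot \frac{1}{2} \cdot 4 = \left(N + S\right) + 4 = 4 + N + S$)
$\left(W{\left(7,n{\left(3,-2 \right)} \right)} - 97\right)^{2} = \left(\left(4 - 4 + 7\right) - 97\right)^{2} = \left(7 - 97\right)^{2} = \left(-90\right)^{2} = 8100$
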